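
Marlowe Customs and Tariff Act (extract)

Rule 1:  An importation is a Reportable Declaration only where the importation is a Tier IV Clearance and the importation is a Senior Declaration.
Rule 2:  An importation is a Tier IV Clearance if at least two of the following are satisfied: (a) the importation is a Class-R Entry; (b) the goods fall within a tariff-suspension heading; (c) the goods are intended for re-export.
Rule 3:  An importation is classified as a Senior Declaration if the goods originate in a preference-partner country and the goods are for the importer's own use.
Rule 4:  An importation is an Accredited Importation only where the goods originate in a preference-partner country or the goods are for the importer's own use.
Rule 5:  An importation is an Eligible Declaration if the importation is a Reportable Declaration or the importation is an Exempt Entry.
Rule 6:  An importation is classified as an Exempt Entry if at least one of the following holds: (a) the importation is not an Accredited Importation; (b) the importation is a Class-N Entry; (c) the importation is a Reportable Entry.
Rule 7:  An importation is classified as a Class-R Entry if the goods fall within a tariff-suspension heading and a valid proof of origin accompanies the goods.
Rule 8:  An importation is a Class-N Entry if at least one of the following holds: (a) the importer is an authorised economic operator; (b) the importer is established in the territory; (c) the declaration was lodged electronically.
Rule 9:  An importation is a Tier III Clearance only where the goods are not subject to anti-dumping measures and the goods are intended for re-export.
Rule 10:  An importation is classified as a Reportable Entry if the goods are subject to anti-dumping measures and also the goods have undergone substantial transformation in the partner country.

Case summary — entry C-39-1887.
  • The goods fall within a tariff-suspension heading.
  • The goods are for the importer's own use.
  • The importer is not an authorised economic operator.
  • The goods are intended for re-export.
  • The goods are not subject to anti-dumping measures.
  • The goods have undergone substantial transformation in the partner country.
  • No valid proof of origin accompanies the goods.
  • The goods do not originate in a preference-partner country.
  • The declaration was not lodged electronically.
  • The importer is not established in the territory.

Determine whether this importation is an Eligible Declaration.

Under rule 7: the goods fall within a tariff-suspension heading? yes; and a valid proof of origin accompanies the goods? no. So the importation is not a Class-R Entry.
Under rule 2: Class-R Entry (rule 7)? no; the goods fall within a tariff-suspension heading? yes; the goods are intended for re-export? yes — 2 of 3 hold (need ≥2) → satisfied.
Under rule 3: the goods originate in a preference-partner country? no; and the goods are for the importer's own use? yes. So the importation is not a Senior Declaration.
Under rule 1: Tier IV Clearance (rule 2)? yes; and Senior Declaration (rule 3)? no. So the importation is not a Reportable Declaration.
Under rule 4: the goods originate in a preference-partner country? no; or the goods are for the importer's own use? yes. So the importation is an Accredited Importation.
Under rule 8: the importer is an authorised economic operator? no; or the importer is established in the territory? no; or the declaration was lodged electronically? no. So the importation is not a Class-N Entry.
Under rule 10: the goods are subject to anti-dumping measures? no; and the goods have undergone substantial transformation in the partner country? yes. So the importation is not a Reportable Entry.
Under rule 6: not an Accredited Importation (rule 4)? no; or Class-N Entry (rule 8)? no; or Reportable Entry (rule 10)? no. So the importation is not an Exempt Entry.
Under rule 5: Reportable Declaration (rule 1)? no; or Exempt Entry (rule 6)? no. So the importation is not an Eligible Declaration.

No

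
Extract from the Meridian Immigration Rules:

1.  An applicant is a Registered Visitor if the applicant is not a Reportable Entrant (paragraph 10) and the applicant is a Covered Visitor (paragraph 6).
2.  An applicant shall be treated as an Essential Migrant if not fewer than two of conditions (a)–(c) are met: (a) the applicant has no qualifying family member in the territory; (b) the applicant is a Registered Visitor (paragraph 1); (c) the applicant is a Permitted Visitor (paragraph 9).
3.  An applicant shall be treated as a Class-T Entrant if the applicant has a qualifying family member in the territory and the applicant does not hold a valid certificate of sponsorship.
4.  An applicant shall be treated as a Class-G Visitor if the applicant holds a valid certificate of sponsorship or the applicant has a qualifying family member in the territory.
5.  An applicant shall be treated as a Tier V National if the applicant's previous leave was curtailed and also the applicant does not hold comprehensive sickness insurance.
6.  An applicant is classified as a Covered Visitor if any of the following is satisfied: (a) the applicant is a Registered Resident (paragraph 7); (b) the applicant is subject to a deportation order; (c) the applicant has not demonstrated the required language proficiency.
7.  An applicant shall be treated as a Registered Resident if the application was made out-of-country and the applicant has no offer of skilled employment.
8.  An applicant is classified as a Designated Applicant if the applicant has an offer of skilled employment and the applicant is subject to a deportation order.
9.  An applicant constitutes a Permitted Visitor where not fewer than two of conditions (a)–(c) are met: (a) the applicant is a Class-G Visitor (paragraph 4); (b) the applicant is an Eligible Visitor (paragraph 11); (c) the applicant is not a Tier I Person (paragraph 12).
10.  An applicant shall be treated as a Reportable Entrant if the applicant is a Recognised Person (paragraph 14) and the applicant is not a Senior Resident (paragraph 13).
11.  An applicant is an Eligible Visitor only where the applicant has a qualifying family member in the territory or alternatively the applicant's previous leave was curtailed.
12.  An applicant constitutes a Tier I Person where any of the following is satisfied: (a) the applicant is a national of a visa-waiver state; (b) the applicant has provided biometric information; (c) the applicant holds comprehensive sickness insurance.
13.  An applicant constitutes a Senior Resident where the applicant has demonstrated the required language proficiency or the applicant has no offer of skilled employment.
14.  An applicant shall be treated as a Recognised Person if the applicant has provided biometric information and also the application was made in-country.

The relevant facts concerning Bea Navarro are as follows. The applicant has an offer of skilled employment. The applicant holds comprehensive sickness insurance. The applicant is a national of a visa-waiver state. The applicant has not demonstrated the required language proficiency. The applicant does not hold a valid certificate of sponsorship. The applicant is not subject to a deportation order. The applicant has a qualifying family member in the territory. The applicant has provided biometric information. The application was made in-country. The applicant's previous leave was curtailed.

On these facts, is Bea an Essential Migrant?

No

paragraph 14 — Recognised Person: [the applicant has provided biometric information? yes] AND [the application was made in-country? yes] → satisfied.
paragraph 13 — Senior Resident: [the applicant has demonstrated the required language proficiency? no] OR [the applicant has no offer of skilled employment? no] → not satisfied.
paragraph 10 — Reportable Entrant: [Recognised Person (paragraph 14)? yes] AND [not a Senior Resident (paragraph 13)? yes] → satisfied.
paragraph 7 — Registered Resident: [the application was made out-of-country? no] AND [the applicant has no offer of skilled employment? no] → not satisfied.
paragraph 6 — Covered Visitor: [Registered Resident (paragraph 7)? no] OR [the applicant is subject to a deportation order? no] OR [the applicant has not demonstrated the required language proficiency? yes] → satisfied.
paragraph 1 — Registered Visitor: [not a Reportable Entrant (paragraph 10)? no] AND [Covered Visitor (paragraph 6)? yes] → not satisfied.
paragraph 4 — Class-G Visitor: [the applicant holds a valid certificate of sponsorship? no] OR [the applicant has a qualifying family member in the territory? yes] → satisfied.
paragraph 11 — Eligible Visitor: [the applicant has a qualifying family member in the territory? yes] OR [the applicant's previous leave was curtailed? yes] → satisfied.
paragraph 12 — Tier I Person: [the applicant is a national of a visa-waiver state? yes] OR [the applicant has provided biometric information? yes] OR [the applicant holds comprehensive sickness insurance? yes] → satisfied.
paragraph 9 — Permitted Visitor: Class-G Visitor (paragraph 4)? yes; Eligible Visitor (paragraph 11)? yes; not a Tier I Person (paragraph 12)? no — 2 of 3 hold (need ≥2) → satisfied.
paragraph 2 — Essential Migrant: the applicant has no qualifying family member in the territory? no; Registered Visitor (paragraph 1)? no; Permitted Visitor (paragraph 9)? yes — 1 of 3 hold (need ≥2) → not satisfied.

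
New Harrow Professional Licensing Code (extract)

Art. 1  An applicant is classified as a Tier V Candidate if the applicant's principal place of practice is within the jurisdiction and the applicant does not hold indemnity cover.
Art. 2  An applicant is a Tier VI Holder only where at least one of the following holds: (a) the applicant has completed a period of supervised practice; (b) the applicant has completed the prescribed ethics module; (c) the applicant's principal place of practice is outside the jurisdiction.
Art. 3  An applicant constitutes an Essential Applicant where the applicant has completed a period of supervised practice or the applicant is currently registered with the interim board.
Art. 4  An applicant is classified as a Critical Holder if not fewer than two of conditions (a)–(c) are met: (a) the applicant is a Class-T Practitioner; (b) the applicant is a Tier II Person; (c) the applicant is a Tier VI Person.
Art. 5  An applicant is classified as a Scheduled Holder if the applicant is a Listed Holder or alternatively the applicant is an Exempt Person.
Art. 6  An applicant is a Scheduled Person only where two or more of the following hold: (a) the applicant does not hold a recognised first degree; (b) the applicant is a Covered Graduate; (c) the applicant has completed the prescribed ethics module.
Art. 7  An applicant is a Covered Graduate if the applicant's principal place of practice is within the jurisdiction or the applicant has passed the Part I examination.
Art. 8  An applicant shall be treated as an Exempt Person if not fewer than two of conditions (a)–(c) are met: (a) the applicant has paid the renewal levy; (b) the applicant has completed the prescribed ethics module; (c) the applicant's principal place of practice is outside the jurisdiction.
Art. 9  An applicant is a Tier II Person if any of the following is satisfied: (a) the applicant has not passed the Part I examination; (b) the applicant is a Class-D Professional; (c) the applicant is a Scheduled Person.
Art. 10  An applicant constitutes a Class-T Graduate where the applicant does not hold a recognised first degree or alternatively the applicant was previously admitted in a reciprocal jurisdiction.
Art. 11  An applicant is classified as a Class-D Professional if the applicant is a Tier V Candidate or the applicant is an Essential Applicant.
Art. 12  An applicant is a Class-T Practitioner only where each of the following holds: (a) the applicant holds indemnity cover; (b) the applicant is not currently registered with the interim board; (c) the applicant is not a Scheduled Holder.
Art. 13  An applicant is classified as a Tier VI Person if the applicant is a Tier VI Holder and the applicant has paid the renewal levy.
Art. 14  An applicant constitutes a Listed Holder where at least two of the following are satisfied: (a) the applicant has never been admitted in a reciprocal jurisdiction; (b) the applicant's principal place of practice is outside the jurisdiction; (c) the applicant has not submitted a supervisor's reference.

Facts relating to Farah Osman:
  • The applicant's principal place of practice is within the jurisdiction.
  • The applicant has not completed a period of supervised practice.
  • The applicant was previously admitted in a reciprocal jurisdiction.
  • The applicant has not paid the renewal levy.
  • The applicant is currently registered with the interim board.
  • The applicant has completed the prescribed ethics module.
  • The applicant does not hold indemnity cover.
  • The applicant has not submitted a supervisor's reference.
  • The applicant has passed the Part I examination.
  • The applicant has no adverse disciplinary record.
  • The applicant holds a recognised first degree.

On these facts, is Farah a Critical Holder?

article 14 — Listed Holder: the applicant has never been admitted in a reciprocal jurisdiction? no; the applicant's principal place of practice is outside the jurisdiction? no; the applicant has not submitted a supervisor's reference? yes — 1 of 3 hold (need ≥2) → not satisfied.
article 8 — Exempt Person: the applicant has paid the renewal levy? no; the applicant has completed the prescribed ethics module? yes; the applicant's principal place of practice is outside the jurisdiction? no — 1 of 3 hold (need ≥2) → not satisfied.
article 5 — Scheduled Holder: [Listed Holder (article 14)? no] OR [Exempt Person (article 8)? no] → not satisfied.
article 12 — Class-T Practitioner: [the applicant holds indemnity cover? no] AND [the applicant is not currently registered with the interim board? no] AND [not a Scheduled Holder (article 5)? yes] → not satisfied.
article 1 — Tier V Candidate: [the applicant's principal place of practice is within the jurisdiction? yes] AND [the applicant does not hold indemnity cover? yes] → satisfied.
article 3 — Essential Applicant: [the applicant has completed a period of supervised practice? no] OR [the applicant is currently registered with the interim board? yes] → satisfied.
article 11 — Class-D Professional: [Tier V Candidate (article 1)? yes] OR [Essential Applicant (article 3)? yes] → satisfied.
article 7 — Covered Graduate: [the applicant's principal place of practice is within the jurisdiction? yes] OR [the applicant has passed the Part I examination? yes] → satisfied.
article 6 — Scheduled Person: the applicant does not hold a recognised first degree? no; Covered Graduate (article 7)? yes; the applicant has completed the prescribed ethics module? yes — 2 of 3 hold (need ≥2) → satisfied.
article 9 — Tier II Person: [the applicant has not passed the Part I examination? no] OR [Class-D Professional (article 11)? yes] OR [Scheduled Person (article 6)? yes] → satisfied.
article 2 — Tier VI Holder: [the applicant has completed a period of supervised practice? no] OR [the applicant has completed the prescribed ethics module? yes] OR [the applicant's principal place of practice is outside the jurisdiction? no] → satisfied.
article 13 — Tier VI Person: [Tier VI Holder (article 2)? yes] AND [the applicant has paid the renewal levy? no] → not satisfied.
article 4 — Critical Holder: Class-T Practitioner (article 12)? no; Tier II Person (article 9)? yes; Tier VI Person (article 13)? no — 1 of 3 hold (need ≥2) → not satisfied.

No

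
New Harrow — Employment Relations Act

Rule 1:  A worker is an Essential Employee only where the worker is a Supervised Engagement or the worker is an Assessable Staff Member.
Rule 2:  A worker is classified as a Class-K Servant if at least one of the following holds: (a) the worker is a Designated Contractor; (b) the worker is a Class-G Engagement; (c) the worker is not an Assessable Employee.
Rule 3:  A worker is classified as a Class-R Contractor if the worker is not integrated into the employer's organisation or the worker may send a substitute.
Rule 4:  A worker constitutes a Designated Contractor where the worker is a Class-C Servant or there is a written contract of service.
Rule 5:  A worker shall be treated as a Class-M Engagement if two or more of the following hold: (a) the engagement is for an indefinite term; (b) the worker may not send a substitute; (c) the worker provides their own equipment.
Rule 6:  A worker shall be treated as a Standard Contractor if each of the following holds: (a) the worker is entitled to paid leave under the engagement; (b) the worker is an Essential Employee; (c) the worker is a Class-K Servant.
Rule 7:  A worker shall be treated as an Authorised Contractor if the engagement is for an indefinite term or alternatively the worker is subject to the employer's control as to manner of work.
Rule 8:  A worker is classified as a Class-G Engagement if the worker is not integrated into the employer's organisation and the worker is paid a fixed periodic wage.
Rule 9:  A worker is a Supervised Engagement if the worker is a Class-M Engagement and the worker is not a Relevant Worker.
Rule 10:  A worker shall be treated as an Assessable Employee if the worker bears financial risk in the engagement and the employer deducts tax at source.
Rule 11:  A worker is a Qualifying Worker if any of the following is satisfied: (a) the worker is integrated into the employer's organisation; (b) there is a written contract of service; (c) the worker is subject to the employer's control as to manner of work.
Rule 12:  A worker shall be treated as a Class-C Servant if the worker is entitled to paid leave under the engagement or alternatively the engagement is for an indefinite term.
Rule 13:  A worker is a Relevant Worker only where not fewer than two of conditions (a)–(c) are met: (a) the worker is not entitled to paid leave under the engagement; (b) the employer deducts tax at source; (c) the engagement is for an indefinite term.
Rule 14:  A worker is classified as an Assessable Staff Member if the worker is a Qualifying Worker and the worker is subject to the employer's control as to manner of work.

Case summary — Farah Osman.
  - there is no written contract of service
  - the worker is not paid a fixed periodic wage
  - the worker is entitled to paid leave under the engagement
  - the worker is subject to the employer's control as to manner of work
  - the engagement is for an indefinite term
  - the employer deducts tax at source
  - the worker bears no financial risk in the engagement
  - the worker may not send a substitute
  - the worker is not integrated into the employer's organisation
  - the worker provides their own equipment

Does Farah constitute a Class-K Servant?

rule 12 — Class-C Servant: [the worker is entitled to paid leave under the engagement? yes] OR [the engagement is for an indefinite term? yes] → satisfied.
rule 4 — Designated Contractor: [Class-C Servant (rule 12)? yes] OR [there is a written contract of service? no] → satisfied.
rule 8 — Class-G Engagement: [the worker is not integrated into the employer's organisation? yes] AND [the worker is paid a fixed periodic wage? no] → not satisfied.
rule 10 — Assessable Employee: [the worker bears financial risk in the engagement? no] AND [the employer deducts tax at source? yes] → not satisfied.
rule 2 — Class-K Servant: [Designated Contractor (rule 4)? yes] OR [Class-G Engagement (rule 8)? no] OR [not an Assessable Employee (rule 10)? yes] → satisfied.

Yes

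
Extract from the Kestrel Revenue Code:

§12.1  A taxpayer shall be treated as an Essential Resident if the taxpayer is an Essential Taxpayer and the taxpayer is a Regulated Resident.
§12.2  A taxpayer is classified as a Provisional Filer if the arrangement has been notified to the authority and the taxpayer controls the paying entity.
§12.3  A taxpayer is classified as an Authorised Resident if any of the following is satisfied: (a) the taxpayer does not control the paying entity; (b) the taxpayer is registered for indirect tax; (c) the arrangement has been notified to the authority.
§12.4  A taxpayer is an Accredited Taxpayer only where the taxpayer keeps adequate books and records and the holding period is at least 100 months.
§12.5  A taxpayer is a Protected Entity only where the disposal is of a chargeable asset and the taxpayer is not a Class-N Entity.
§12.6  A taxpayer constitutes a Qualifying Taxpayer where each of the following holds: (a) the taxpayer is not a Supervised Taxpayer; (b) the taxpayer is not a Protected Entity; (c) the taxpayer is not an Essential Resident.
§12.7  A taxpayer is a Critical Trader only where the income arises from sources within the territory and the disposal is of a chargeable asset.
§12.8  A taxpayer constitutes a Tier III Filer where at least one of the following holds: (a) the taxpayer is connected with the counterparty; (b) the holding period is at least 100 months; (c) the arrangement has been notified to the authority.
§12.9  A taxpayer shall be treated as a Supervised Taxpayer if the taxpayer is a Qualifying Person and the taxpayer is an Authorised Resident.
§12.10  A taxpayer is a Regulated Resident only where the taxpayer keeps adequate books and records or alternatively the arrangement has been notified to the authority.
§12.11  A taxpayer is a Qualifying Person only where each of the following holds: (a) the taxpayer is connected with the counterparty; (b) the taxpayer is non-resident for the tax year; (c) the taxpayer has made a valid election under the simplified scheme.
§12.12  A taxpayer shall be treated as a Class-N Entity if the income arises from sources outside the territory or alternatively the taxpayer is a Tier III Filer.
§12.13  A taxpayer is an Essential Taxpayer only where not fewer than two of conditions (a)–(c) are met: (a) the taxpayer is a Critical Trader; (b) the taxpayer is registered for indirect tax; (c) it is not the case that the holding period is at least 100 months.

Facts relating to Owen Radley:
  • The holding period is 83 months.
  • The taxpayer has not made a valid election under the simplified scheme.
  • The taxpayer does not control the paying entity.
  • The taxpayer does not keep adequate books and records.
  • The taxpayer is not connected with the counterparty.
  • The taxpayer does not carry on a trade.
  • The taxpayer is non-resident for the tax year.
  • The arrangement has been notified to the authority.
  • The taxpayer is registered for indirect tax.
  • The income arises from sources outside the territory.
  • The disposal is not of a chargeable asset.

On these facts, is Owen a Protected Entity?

§12.8 — Tier III Filer: [the taxpayer is connected with the counterparty? no] OR [holding period: 83 months ≥ 100 months? no] OR [the arrangement has been notified to the authority? yes] → satisfied.
§12.12 — Class-N Entity: [the income arises from sources outside the territory? yes] OR [Tier III Filer (§12.8)? yes] → satisfied.
§12.5 — Protected Entity: [the disposal is of a chargeable asset? no] AND [not a Class-N Entity (§12.12)? no] → not satisfied.

No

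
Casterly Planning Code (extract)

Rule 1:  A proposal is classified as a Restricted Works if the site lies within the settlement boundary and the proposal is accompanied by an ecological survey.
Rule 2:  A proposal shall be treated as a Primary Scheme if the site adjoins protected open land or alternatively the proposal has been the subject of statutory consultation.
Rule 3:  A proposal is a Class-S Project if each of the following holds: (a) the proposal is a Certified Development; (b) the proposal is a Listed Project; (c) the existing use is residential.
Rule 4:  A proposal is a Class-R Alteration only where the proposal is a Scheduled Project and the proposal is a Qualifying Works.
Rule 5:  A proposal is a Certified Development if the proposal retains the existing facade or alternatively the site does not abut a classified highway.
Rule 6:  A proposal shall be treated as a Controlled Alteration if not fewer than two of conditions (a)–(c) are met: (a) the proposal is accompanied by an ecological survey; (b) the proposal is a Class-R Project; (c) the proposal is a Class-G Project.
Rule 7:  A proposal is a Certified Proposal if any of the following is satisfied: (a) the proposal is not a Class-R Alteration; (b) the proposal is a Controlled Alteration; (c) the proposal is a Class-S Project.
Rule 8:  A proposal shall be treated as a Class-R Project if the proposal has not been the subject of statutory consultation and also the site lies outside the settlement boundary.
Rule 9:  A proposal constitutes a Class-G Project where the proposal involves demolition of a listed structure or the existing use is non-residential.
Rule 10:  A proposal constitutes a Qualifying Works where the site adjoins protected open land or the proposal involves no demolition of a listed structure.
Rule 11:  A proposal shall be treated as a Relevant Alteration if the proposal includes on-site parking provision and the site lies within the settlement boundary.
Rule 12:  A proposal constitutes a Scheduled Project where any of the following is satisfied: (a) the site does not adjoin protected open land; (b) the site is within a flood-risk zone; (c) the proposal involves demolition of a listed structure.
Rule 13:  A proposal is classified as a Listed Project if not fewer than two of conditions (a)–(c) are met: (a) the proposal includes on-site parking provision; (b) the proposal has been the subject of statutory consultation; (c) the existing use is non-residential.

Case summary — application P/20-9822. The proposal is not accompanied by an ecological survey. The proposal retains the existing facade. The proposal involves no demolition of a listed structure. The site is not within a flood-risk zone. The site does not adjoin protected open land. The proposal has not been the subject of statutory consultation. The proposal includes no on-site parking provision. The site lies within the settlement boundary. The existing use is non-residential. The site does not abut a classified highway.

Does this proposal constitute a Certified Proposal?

Under rule 12: the site does not adjoin protected open land? yes; or the site is within a flood-risk zone? no; or the proposal involves demolition of a listed structure? no. So the proposal is a Scheduled Project.
Under rule 10: the site adjoins protected open land? no; or the proposal involves no demolition of a listed structure? yes. So the proposal is a Qualifying Works.
Under rule 4: Scheduled Project (rule 12)? yes; and Qualifying Works (rule 10)? yes. So the proposal is a Class-R Alteration.
Under rule 8: the proposal has not been the subject of statutory consultation? yes; and the site lies outside the settlement boundary? no. So the proposal is not a Class-R Project.
Under rule 9: the proposal involves demolition of a listed structure? no; or the existing use is non-residential? yes. So the proposal is a Class-G Project.
Under rule 6: the proposal is accompanied by an ecological survey? no; Class-R Project (rule 8)? no; Class-G Project (rule 9)? yes — 1 of 3 hold (need ≥2) → not satisfied.
Under rule 5: the proposal retains the existing facade? yes; or the site does not abut a classified highway? yes. So the proposal is a Certified Development.
Under rule 13: the proposal includes on-site parking provision? no; the proposal has been the subject of statutory consultation? no; the existing use is non-residential? yes — 1 of 3 hold (need ≥2) → not satisfied.
Under rule 3: Certified Development (rule 5)? yes; and Listed Project (rule 13)? no; and the existing use is residential? no. So the proposal is not a Class-S Project.
Under rule 7: not a Class-R Alteration (rule 4)? no; or Controlled Alteration (rule 6)? no; or Class-S Project (rule 3)? no. So the proposal is not a Certified Proposal.

No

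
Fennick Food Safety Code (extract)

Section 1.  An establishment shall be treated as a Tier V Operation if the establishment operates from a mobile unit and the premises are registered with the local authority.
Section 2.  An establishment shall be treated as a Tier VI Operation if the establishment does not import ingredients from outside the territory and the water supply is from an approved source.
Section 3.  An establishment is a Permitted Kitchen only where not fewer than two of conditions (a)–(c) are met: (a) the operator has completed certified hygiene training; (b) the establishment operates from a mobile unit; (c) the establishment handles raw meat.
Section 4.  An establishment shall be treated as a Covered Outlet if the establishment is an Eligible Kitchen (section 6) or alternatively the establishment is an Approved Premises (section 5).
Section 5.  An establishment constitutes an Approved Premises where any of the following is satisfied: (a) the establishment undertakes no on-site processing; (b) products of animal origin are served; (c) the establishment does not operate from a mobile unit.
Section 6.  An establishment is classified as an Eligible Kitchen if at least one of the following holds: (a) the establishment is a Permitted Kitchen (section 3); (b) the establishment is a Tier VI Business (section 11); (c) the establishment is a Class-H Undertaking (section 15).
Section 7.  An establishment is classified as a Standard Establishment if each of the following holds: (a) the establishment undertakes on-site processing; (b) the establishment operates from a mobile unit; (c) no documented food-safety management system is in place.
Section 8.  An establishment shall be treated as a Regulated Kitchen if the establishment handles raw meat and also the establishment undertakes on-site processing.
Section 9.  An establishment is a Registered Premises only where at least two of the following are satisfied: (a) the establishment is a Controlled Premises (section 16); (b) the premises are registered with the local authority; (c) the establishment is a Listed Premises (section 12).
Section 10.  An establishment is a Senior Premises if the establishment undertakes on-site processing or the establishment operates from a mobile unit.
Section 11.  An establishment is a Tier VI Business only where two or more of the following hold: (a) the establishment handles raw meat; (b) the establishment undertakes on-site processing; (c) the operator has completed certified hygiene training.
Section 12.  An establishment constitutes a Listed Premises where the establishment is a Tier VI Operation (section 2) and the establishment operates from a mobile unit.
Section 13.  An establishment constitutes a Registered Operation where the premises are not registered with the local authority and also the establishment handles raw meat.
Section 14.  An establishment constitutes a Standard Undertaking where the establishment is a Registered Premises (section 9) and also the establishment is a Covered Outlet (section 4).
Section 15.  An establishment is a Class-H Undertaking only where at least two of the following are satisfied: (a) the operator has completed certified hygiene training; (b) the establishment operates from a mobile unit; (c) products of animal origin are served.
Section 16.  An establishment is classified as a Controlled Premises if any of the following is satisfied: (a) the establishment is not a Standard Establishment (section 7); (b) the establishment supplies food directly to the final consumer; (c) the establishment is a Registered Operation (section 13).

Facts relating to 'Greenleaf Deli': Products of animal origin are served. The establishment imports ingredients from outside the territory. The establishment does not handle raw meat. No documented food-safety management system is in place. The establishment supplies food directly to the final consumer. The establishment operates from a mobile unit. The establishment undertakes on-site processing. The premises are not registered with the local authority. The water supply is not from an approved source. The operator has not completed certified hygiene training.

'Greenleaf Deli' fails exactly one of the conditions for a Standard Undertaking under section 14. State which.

Registered Premises

Under section 7: the establishment undertakes on-site processing? yes; and the establishment operates from a mobile unit? yes; and no documented food-safety management system is in place? yes. So the establishment is a Standard Establishment.
Under section 13: the premises are not registered with the local authority? yes; and the establishment handles raw meat? no. So the establishment is not a Registered Operation.
Under section 16: not a Standard Establishment (section 7)? no; or the establishment supplies food directly to the final consumer? yes; or Registered Operation (section 13)? no. So the establishment is a Controlled Premises.
Under section 2: the establishment does not import ingredients from outside the territory? no; and the water supply is from an approved source? no. So the establishment is not a Tier VI Operation.
Under section 12: Tier VI Operation (section 2)? no; and the establishment operates from a mobile unit? yes. So the establishment is not a Listed Premises.
Under section 9: Controlled Premises (section 16)? yes; the premises are registered with the local authority? no; Listed Premises (section 12)? no — 1 of 3 hold (need ≥2) → not satisfied.
Under section 3: the operator has completed certified hygiene training? no; the establishment operates from a mobile unit? yes; the establishment handles raw meat? no — 1 of 3 hold (need ≥2) → not satisfied.
Under section 11: the establishment handles raw meat? no; the establishment undertakes on-site processing? yes; the operator has completed certified hygiene training? no — 1 of 3 hold (need ≥2) → not satisfied.
Under section 15: the operator has completed certified hygiene training? no; the establishment operates from a mobile unit? yes; products of animal origin are served? yes — 2 of 3 hold (need ≥2) → satisfied.
Under section 6: Permitted Kitchen (section 3)? no; or Tier VI Business (section 11)? no; or Class-H Undertaking (section 15)? yes. So the establishment is an Eligible Kitchen.
Under section 5: the establishment undertakes no on-site processing? no; or products of animal origin are served? yes; or the establishment does not operate from a mobile unit? no. So the establishment is an Approved Premises.
Under section 4: Eligible Kitchen (section 6)? yes; or Approved Premises (section 5)? yes. So the establishment is a Covered Outlet.
Under section 14: Registered Premises (section 9)? no; and Covered Outlet (section 4)? yes. So the establishment is not a Standard Undertaking.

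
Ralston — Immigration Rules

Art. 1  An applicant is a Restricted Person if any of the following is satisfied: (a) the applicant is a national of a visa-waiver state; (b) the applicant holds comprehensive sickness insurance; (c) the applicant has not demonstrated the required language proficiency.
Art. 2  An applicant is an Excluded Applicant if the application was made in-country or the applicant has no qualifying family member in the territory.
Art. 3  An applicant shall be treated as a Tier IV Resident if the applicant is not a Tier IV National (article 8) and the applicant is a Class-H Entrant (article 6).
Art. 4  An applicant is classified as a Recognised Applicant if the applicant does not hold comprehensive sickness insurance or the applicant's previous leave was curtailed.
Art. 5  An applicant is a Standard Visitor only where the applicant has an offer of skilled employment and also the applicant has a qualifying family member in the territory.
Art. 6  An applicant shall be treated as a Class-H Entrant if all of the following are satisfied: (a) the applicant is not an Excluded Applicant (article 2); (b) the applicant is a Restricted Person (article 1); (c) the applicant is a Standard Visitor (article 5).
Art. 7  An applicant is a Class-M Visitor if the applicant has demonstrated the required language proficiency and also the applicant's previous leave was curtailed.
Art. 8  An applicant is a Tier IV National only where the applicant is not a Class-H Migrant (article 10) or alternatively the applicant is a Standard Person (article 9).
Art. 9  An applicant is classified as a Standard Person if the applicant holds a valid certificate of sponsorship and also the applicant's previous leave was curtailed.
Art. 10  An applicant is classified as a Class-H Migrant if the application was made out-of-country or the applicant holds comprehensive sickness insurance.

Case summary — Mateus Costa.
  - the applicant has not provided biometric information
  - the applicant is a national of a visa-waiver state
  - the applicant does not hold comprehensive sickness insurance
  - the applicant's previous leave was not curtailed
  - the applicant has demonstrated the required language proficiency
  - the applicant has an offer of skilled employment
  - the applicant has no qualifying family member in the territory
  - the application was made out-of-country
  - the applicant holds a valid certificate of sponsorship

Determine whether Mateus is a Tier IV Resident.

No

article 10 — Class-H Migrant: [the application was made out-of-country? yes] OR [the applicant holds comprehensive sickness insurance? no] → satisfied.
article 9 — Standard Person: [the applicant holds a valid certificate of sponsorship? yes] AND [the applicant's previous leave was curtailed? no] → not satisfied.
article 8 — Tier IV National: [not a Class-H Migrant (article 10)? no] OR [Standard Person (article 9)? no] → not satisfied.
article 2 — Excluded Applicant: [the application was made in-country? no] OR [the applicant has no qualifying family member in the territory? yes] → satisfied.
article 1 — Restricted Person: [the applicant is a national of a visa-waiver state? yes] OR [the applicant holds comprehensive sickness insurance? no] OR [the applicant has not demonstrated the required language proficiency? no] → satisfied.
article 5 — Standard Visitor: [the applicant has an offer of skilled employment? yes] AND [the applicant has a qualifying family member in the territory? no] → not satisfied.
article 6 — Class-H Entrant: [not an Excluded Applicant (article 2)? no] AND [Restricted Person (article 1)? yes] AND [Standard Visitor (article 5)? no] → not satisfied.
article 3 — Tier IV Resident: [not a Tier IV National (article 8)? yes] AND [Class-H Entrant (article 6)? no] → not satisfied.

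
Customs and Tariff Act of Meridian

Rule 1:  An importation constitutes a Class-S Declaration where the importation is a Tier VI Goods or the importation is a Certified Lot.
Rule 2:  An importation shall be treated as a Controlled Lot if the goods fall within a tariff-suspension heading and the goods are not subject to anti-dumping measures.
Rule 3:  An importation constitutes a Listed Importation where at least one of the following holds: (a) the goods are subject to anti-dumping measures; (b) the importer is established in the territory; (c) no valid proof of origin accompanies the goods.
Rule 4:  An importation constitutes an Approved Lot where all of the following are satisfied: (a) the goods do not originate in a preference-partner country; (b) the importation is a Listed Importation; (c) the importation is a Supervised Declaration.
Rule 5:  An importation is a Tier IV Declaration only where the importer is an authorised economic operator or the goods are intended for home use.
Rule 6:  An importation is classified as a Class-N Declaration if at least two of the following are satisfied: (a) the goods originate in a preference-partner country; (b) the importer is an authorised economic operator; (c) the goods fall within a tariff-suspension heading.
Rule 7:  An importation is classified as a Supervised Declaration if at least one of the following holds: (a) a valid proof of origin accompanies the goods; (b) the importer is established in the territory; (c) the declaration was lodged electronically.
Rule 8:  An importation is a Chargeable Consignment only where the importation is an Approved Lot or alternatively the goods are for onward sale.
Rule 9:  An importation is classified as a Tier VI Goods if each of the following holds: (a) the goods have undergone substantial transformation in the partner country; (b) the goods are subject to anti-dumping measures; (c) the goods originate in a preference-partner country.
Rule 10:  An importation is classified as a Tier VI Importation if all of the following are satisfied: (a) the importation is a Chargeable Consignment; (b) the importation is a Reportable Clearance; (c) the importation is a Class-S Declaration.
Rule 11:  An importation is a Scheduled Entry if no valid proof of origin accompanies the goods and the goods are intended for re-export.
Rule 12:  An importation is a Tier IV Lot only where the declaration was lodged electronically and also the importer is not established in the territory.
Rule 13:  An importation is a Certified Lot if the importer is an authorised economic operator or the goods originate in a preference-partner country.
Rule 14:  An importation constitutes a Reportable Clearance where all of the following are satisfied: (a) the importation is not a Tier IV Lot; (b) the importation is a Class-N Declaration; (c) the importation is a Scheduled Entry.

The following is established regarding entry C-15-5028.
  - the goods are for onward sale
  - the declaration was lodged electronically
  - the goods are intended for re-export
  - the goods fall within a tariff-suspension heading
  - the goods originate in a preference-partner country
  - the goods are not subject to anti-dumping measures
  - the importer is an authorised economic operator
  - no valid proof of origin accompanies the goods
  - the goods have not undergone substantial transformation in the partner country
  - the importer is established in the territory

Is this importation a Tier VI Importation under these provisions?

Yes

rule 3 — Listed Importation: [the goods are subject to anti-dumping measures? no] OR [the importer is established in the territory? yes] OR [no valid proof of origin accompanies the goods? yes] → satisfied.
rule 7 — Supervised Declaration: [a valid proof of origin accompanies the goods? no] OR [the importer is established in the territory? yes] OR [the declaration was lodged electronically? yes] → satisfied.
rule 4 — Approved Lot: [the goods do not originate in a preference-partner country? no] AND [Listed Importation (rule 3)? yes] AND [Supervised Declaration (rule 7)? yes] → not satisfied.
rule 8 — Chargeable Consignment: [Approved Lot (rule 4)? no] OR [the goods are for onward sale? yes] → satisfied.
rule 12 — Tier IV Lot: [the declaration was lodged electronically? yes] AND [the importer is not established in the territory? no] → not satisfied.
rule 6 — Class-N Declaration: the goods originate in a preference-partner country? yes; the importer is an authorised economic operator? yes; the goods fall within a tariff-suspension heading? yes — 3 of 3 hold (need ≥2) → satisfied.
rule 11 — Scheduled Entry: [no valid proof of origin accompanies the goods? yes] AND [the goods are intended for re-export? yes] → satisfied.
rule 14 — Reportable Clearance: [not a Tier IV Lot (rule 12)? yes] AND [Class-N Declaration (rule 6)? yes] AND [Scheduled Entry (rule 11)? yes] → satisfied.
rule 9 — Tier VI Goods: [the goods have undergone substantial transformation in the partner country? no] AND [the goods are subject to anti-dumping measures? no] AND [the goods originate in a preference-partner country? yes] → not satisfied.
rule 13 — Certified Lot: [the importer is an authorised economic operator? yes] OR [the goods originate in a preference-partner country? yes] → satisfied.
rule 1 — Class-S Declaration: [Tier VI Goods (rule 9)? no] OR [Certified Lot (rule 13)? yes] → satisfied.
rule 10 — Tier VI Importation: [Chargeable Consignment (rule 8)? yes] AND [Reportable Clearance (rule 14)? yes] AND [Class-S Declaration (rule 1)? yes] → satisfied.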